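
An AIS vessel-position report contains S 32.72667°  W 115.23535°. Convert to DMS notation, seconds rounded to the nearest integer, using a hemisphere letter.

32°43′36″ S, 115°14′7″ W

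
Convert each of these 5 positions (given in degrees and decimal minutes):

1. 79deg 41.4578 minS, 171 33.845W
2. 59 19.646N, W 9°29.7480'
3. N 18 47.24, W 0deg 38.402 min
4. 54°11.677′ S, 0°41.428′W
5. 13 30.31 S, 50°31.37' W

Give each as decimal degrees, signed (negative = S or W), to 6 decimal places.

1. -79.690963, -171.564083
2. 59.327433, -9.495800
3. 18.787333, -0.640033
4. -54.194617, -0.690467
5. -13.505167, -50.522833

Point 1:
  Lat: 41.4578′ = 0.690963°; total 79.6909633
  S → negative
  Lon: 33.845′ = 0.564083°; total 171.5640833
  W → negative
Point 2:
  Lat: 19.646′ = 0.327433°; total 59.3274333
  N → positive
  Longitude: 29.748′ = 0.495800°; total 9.4958000
  W → negative
Point 3:
  Lat: 47.24′ = 0.787333°; total 18.7873333
  N ⇒ keep positive
  λ: 0 + 38.402/60 = 0.6400333
  W ⇒ negate
Point 4:
  φ: 11.677′ = 0.194617°; total 54.1946167
  S ⇒ negate
  Longitude: 41.428′ = 0.690467°; total 0.6904667
  W → negative
Point 5:
  φ: 30.31′ = 0.505167°; total 13.5051667
  S ⇒ negate
  Lon: 31.37′ = 0.522833°; total 50.5228333
  W ⇒ negate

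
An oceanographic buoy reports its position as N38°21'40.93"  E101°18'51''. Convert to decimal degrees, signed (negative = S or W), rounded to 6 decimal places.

Lat: 38 + 21/60 + 40.93/3600 = 38.3613694
N → positive
Longitude: 101 + 18/60 + 51/3600 = 101.3141667
E ⇒ keep positive

38.361369, 101.314167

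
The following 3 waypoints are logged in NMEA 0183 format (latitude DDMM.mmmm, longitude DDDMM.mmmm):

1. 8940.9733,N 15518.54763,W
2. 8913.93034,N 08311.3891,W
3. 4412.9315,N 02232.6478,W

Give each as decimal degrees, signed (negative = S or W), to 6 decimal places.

Point 1:
  Lat: degrees = first 2 digits = 89, minutes = 40.9733; 89 + 40.9733/60 = 89.6828883
  N ⇒ keep positive
  Longitude: degrees = first 3 digits = 155, minutes = 18.54763; 155 + 18.54763/60 = 155.3091272
  hemisphere W, so the sign is −
Point 2:
  Lat: split at 2 digits → 89° and 13.93034′; 89 + 13.93034/60 = 89.2321723
  N → positive
  Lon: split at 3 digits → 083° and 11.3891′; 83 + 11.3891/60 = 83.1898183
  hemisphere W, so the sign is −
Point 3:
  φ: degrees = first 2 digits = 44, minutes = 12.9315; 44 + 12.9315/60 = 44.2155250
  N ⇒ keep positive
  Lon: degrees = first 3 digits = 22, minutes = 32.6478; 22 + 32.6478/60 = 22.5441300
  W ⇒ negate

1. 89.682888, -155.309127
2. 89.232172, -83.189818
3. 44.215525, -22.544130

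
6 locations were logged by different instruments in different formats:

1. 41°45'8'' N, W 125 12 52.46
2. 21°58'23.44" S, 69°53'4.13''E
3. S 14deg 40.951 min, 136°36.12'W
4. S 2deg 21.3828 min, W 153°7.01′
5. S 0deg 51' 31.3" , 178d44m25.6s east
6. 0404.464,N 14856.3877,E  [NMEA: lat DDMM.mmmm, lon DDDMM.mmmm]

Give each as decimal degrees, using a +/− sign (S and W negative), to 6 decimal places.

Point 1:
  Latitude: 41 + 45/60 + 8/3600 = 41.7522222
  N → positive
  Lon: 125 + 12/60 + 52.46/3600 = 125.2145722
  W → negative
Point 2:
  Lat: 21 + 58/60 + 23.44/3600 = 21.9731778
  hemisphere S, so the sign is −
  λ: 69° + 53/60 + 4.13/3600 = 69 + 0.883333 + 0.001147 = 69.8844806
  E → positive
Point 3:
  Lat: 14 + 40.951/60 = 14.6825167
  S ⇒ negate
  Longitude: 36.12′ = 0.602000°; total 136.6020000
  W → negative
Point 4:
  Latitude: 2 + 21.3828/60 = 2.3563800
  S → negative
  λ: 7.01′ = 0.116833°; total 153.1168333
  W ⇒ negate
Point 5:
  Lat: 0 + 51/60 + 31.3/3600 = 0.8586944
  S ⇒ negate
  Lon: 178 + 44/60 + 25.6/3600 = 178.7404444
  E → positive
Point 6:
  φ: degrees = first 2 digits = 4, minutes = 4.464; 4 + 4.464/60 = 4.0744000
  N ⇒ keep positive
  Longitude: split at 3 digits → 148° and 56.3877′; 148 + 56.3877/60 = 148.9397950
  E ⇒ keep positive

1. 41.752222, -125.214572
2. -21.973178, 69.884481
3. -14.682517, -136.602000
4. -2.356380, -153.116833
5. -0.858694, 178.740444
6. 4.074400, 148.939795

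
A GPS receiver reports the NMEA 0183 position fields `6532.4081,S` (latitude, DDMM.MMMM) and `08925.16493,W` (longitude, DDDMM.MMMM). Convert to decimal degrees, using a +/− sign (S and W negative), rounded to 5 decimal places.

-65.54014, -89.41942

Latitude: split at 2 digits → 65° and 32.4081′; 65 + 32.4081/60 = 65.540135
S → negative
Longitude: degrees = first 3 digits = 89, minutes = 25.16493; 89 + 25.16493/60 = 89.419416
W → negative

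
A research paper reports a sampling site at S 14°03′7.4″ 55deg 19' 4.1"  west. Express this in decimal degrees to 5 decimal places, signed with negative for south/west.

-14.05206, -55.31781

φ: 14° + 3/60 + 7.4/3600 = 14 + 0.050000 + 0.002056 = 14.052056
hemisphere S, so the sign is −
λ: 55° + 19/60 + 4.1/3600 = 55 + 0.316667 + 0.001139 = 55.317806
W ⇒ negate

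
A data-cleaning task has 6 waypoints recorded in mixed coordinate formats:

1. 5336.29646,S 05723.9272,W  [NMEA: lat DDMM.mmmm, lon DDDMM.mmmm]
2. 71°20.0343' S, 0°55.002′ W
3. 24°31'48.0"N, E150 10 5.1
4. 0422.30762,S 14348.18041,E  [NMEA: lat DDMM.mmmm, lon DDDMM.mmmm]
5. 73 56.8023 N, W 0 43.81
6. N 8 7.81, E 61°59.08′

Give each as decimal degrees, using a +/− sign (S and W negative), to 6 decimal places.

Point 1:
  Lat: degrees = first 2 digits = 53, minutes = 36.29646; 53 + 36.29646/60 = 53.6049410
  S ⇒ negate
  λ: degrees = first 3 digits = 57, minutes = 23.9272; 57 + 23.9272/60 = 57.3987867
  W → negative
Point 2:
  Lat: 71 + 20.0343/60 = 71.3339050
  S → negative
  Lon: 55.002′ = 0.916700°; total 0.9167000
  W ⇒ negate
Point 3:
  Latitude: 24° + 31/60 + 48/3600 = 24 + 0.516667 + 0.013333 = 24.5300000
  N ⇒ keep positive
  Lon: 150 + 10/60 + 5.1/3600 = 150.1680833
  E → positive
Point 4:
  Latitude: degrees = first 2 digits = 4, minutes = 22.30762; 4 + 22.30762/60 = 4.3717937
  S → negative
  Longitude: split at 3 digits → 143° and 48.18041′; 143 + 48.18041/60 = 143.8030068
  E → positive
Point 5:
  φ: 56.8023′ = 0.946705°; total 73.9467050
  N ⇒ keep positive
  Longitude: 0 + 43.81/60 = 0.7301667
  W ⇒ negate
Point 6:
  φ: 7.81′ = 0.130167°; total 8.1301667
  N → positive
  λ: 59.08′ = 0.984667°; total 61.9846667
  E → positive

1. -53.604941, -57.398787
2. -71.333905, -0.916700
3. 24.530000, 150.168083
4. -4.371794, 143.803007
5. 73.946705, -0.730167
6. 8.130167, 61.984667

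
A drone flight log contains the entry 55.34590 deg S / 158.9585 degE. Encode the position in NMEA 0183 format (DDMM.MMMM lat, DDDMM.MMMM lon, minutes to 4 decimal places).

Lat: minutes = (55.345900 − 55) × 60 = 20.754000
Longitude: minutes = (158.958500 − 158) × 60 = 57.510000

5520.7540,S / 15857.5100,E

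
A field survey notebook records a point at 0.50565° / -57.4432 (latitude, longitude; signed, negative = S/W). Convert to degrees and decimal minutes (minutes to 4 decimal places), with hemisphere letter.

Latitude: fractional part 0.505650 → 30.339000 minutes
Longitude is negative → W; |value| = 57.443200
Longitude: fractional part 0.443200 → 26.592000 minutes

0° 30.3390′ N, 57° 26.5920′ W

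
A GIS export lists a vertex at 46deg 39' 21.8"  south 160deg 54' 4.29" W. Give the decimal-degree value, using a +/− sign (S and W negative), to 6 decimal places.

-46.656056, -160.901192

φ: 39′ + 21.8″ = 39.36333′; 46 + 39.36333/60 = 46.6560556
hemisphere S, so the sign is −
λ: 160° + 54/60 + 4.29/3600 = 160 + 0.900000 + 0.001192 = 160.9011917
hemisphere W, so the sign is −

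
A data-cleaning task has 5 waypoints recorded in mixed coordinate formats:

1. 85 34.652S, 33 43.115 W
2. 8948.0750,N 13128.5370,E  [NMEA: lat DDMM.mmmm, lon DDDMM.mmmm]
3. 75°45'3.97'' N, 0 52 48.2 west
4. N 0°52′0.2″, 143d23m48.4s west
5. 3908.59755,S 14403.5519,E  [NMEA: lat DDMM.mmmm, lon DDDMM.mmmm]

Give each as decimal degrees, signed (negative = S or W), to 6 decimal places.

Point 1:
  Lat: 85 + 34.652/60 = 85.5775333
  S ⇒ negate
  Lon: 33 + 43.115/60 = 33.7185833
  W ⇒ negate
Point 2:
  Latitude: split at 2 digits → 89° and 48.075′; 89 + 48.075/60 = 89.8012500
  N ⇒ keep positive
  Lon: split at 3 digits → 131° and 28.537′; 131 + 28.537/60 = 131.4756167
  E ⇒ keep positive
Point 3:
  φ: 75° + 45/60 + 3.97/3600 = 75 + 0.750000 + 0.001103 = 75.7511028
  N ⇒ keep positive
  Lon: 0 + 52/60 + 48.2/3600 = 0.8800556
  W ⇒ negate
Point 4:
  Latitude: 52′ + 0.2″ = 52.00333′; 0 + 52.00333/60 = 0.8667222
  N ⇒ keep positive
  Longitude: 23′ + 48.4″ = 23.80667′; 143 + 23.80667/60 = 143.3967778
  W ⇒ negate
Point 5:
  Lat: degrees = first 2 digits = 39, minutes = 8.59755; 39 + 8.59755/60 = 39.1432925
  S ⇒ negate
  Longitude: split at 3 digits → 144° and 3.5519′; 144 + 3.5519/60 = 144.0591983
  E ⇒ keep positive

1. -85.577533, -33.718583
2. 89.801250, 131.475617
3. 75.751103, -0.880056
4. 0.866722, -143.396778
5. -39.143293, 144.059198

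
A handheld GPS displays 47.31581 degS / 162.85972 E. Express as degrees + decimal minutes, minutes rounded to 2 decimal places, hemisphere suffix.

Lat: 47° + 0.315810 × 60 = 47° 18.9486′
λ: fractional part 0.859720 → 51.5832 minutes

47° 18.95′ S, 162° 51.58′ E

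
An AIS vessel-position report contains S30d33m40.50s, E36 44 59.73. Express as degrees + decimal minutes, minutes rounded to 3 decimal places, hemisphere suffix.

30° 33.675′ S, 36° 44.996′ E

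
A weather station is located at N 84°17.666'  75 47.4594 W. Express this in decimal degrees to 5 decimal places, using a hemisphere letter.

Latitude: 17.666′ = 0.294433°; total 84.294433
λ: 75 + 47.4594/60 = 75.790990

84.29443° N, 75.79099° W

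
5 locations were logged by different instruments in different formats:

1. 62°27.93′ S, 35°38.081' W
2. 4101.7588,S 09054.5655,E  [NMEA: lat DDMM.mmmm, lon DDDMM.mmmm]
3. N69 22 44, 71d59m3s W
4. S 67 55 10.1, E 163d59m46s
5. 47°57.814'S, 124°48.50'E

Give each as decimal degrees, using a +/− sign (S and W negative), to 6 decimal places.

Point 1:
  Latitude: 27.93′ = 0.465500°; total 62.4655000
  hemisphere S, so the sign is −
  Lon: 35 + 38.081/60 = 35.6346833
  W ⇒ negate
Point 2:
  Lat: degrees = first 2 digits = 41, minutes = 1.7588; 41 + 1.7588/60 = 41.0293133
  S ⇒ negate
  Longitude: split at 3 digits → 090° and 54.5655′; 90 + 54.5655/60 = 90.9094250
  E → positive
Point 3:
  Lat: 69 + 22/60 + 44/3600 = 69.3788889
  N ⇒ keep positive
  Lon: 59′ + 3″ = 59.05000′; 71 + 59.05000/60 = 71.9841667
  W → negative
Point 4:
  Latitude: 55′ + 10.1″ = 55.16833′; 67 + 55.16833/60 = 67.9194722
  hemisphere S, so the sign is −
  Longitude: 163 + 59/60 + 46/3600 = 163.9961111
  E ⇒ keep positive
Point 5:
  Lat: 57.814′ = 0.963567°; total 47.9635667
  S ⇒ negate
  Lon: 48.5′ = 0.808333°; total 124.8083333
  E ⇒ keep positive

1. -62.465500, -35.634683
2. -41.029313, 90.909425
3. 69.378889, -71.984167
4. -67.919472, 163.996111
5. -47.963567, 124.808333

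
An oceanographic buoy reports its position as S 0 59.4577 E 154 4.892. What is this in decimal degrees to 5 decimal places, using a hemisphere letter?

0.99096° S, 154.08153° E

φ: 0 + 59.4577/60 = 0.990962
Lon: 4.892′ = 0.081533°; total 154.081533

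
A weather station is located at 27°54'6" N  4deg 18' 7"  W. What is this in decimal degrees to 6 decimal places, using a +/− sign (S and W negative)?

Latitude: 54′ + 6″ = 54.10000′; 27 + 54.10000/60 = 27.9016667
N ⇒ keep positive
λ: 18′ + 7″ = 18.11667′; 4 + 18.11667/60 = 4.3019444
hemisphere W, so the sign is −

27.901667, -4.301944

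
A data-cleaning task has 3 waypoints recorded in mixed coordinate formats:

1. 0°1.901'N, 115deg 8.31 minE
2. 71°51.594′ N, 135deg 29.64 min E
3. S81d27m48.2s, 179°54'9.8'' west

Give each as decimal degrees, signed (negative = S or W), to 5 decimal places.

1. 0.03168, 115.13850
2. 71.85990, 135.49400
3. -81.46339, -179.90272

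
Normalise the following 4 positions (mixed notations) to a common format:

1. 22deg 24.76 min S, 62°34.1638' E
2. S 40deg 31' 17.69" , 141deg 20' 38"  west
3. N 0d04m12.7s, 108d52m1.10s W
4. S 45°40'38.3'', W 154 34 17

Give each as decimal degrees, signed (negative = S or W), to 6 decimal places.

1. -22.412667, 62.569397
2. -40.521581, -141.343889
3. 0.070194, -108.866972
4. -45.677306, -154.571389

Point 1:
  Latitude: 22 + 24.76/60 = 22.4126667
  S ⇒ negate
  Lon: 62 + 34.1638/60 = 62.5693967
  E ⇒ keep positive
Point 2:
  φ: 40° + 31/60 + 17.69/3600 = 40 + 0.516667 + 0.004914 = 40.5215806
  S ⇒ negate
  Longitude: 141° + 20/60 + 38/3600 = 141 + 0.333333 + 0.010556 = 141.3438889
  hemisphere W, so the sign is −
Point 3:
  Lat: 0 + 4/60 + 12.7/3600 = 0.0701944
  N ⇒ keep positive
  λ: 52′ + 1.1″ = 52.01833′; 108 + 52.01833/60 = 108.8669722
  W ⇒ negate
Point 4:
  Latitude: 40′ + 38.3″ = 40.63833′; 45 + 40.63833/60 = 45.6773056
  hemisphere S, so the sign is −
  Longitude: 34′ + 17″ = 34.28333′; 154 + 34.28333/60 = 154.5713889
  W ⇒ negate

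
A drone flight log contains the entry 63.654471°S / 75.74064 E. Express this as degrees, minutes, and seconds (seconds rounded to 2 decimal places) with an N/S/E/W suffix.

63°39′16.10″ S, 75°44′26.30″ E

φ: 0.654471° → 39.26826′; 0.26826 × 60 = 16.0956″
Lon: 0.740640 × 60 = 44.43840′ → 44′, remainder × 60 = 26.3040″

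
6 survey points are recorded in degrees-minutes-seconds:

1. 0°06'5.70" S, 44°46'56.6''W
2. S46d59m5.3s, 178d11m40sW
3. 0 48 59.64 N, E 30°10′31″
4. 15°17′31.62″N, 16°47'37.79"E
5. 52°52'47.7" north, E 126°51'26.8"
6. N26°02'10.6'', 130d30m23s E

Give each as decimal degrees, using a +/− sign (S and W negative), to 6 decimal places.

1. -0.101583, -44.782389
2. -46.984806, -178.194444
3. 0.816567, 30.175278
4. 15.292117, 16.793831
5. 52.879917, 126.857444
6. 26.036278, 130.506389

Point 1:
  φ: 0° + 6/60 + 5.7/3600 = 0 + 0.100000 + 0.001583 = 0.1015833
  hemisphere S, so the sign is −
  Longitude: 44° + 46/60 + 56.6/3600 = 44 + 0.766667 + 0.015722 = 44.7823889
  W ⇒ negate
Point 2:
  Latitude: 46° + 59/60 + 5.3/3600 = 46 + 0.983333 + 0.001472 = 46.9848056
  hemisphere S, so the sign is −
  Longitude: 178° + 11/60 + 40/3600 = 178 + 0.183333 + 0.011111 = 178.1944444
  W → negative
Point 3:
  φ: 48′ + 59.64″ = 48.99400′; 0 + 48.99400/60 = 0.8165667
  N → positive
  λ: 30 + 10/60 + 31/3600 = 30.1752778
  E ⇒ keep positive
Point 4:
  Lat: 15 + 17/60 + 31.62/3600 = 15.2921167
  N ⇒ keep positive
  λ: 16 + 47/60 + 37.79/3600 = 16.7938306
  E ⇒ keep positive
Point 5:
  Latitude: 52′ + 47.7″ = 52.79500′; 52 + 52.79500/60 = 52.8799167
  N → positive
  Longitude: 126 + 51/60 + 26.8/3600 = 126.8574444
  E ⇒ keep positive
Point 6:
  Latitude: 2′ + 10.6″ = 2.17667′; 26 + 2.17667/60 = 26.0362778
  N ⇒ keep positive
  Longitude: 30′ + 23″ = 30.38333′; 130 + 30.38333/60 = 130.5063889
  E → positive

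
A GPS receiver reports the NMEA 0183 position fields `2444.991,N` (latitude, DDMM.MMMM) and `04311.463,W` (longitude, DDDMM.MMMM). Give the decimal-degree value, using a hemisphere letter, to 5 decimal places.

Latitude: degrees = first 2 digits = 24, minutes = 44.991; 24 + 44.991/60 = 24.749850
Longitude: split at 3 digits → 043° and 11.463′; 43 + 11.463/60 = 43.191050

24.74985° N, 43.19105° W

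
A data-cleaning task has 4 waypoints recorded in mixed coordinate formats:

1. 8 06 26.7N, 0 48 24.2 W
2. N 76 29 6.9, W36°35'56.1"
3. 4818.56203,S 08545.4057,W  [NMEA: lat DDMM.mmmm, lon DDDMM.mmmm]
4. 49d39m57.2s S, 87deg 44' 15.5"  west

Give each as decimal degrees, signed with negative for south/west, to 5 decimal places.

1. 8.10742, -0.80672
2. 76.48525, -36.59892
3. -48.30937, -85.75676
4. -49.66589, -87.73764

Point 1:
  Latitude: 8 + 6/60 + 26.7/3600 = 8.107417
  N → positive
  λ: 0 + 48/60 + 24.2/3600 = 0.806722
  hemisphere W, so the sign is −
Point 2:
  Latitude: 76 + 29/60 + 6.9/3600 = 76.485250
  N ⇒ keep positive
  Longitude: 36 + 35/60 + 56.1/3600 = 36.598917
  W ⇒ negate
Point 3:
  Lat: split at 2 digits → 48° and 18.56203′; 48 + 18.56203/60 = 48.309367
  S ⇒ negate
  λ: degrees = first 3 digits = 85, minutes = 45.4057; 85 + 45.4057/60 = 85.756762
  W ⇒ negate
Point 4:
  Lat: 49 + 39/60 + 57.2/3600 = 49.665889
  S ⇒ negate
  λ: 87° + 44/60 + 15.5/3600 = 87 + 0.733333 + 0.004306 = 87.737639
  hemisphere W, so the sign is −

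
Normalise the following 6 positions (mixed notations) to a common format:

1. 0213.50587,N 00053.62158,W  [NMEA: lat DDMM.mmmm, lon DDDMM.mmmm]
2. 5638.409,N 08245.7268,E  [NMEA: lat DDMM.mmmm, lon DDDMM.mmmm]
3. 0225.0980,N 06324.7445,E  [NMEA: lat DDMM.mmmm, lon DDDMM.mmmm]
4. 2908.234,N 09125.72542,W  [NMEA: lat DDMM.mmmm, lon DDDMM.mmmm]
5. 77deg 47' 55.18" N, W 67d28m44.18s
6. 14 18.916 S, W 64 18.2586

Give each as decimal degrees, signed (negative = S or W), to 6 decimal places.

Point 1:
  Lat: split at 2 digits → 02° and 13.50587′; 2 + 13.50587/60 = 2.2250978
  N ⇒ keep positive
  Longitude: split at 3 digits → 000° and 53.62158′; 0 + 53.62158/60 = 0.8936930
  W → negative
Point 2:
  Lat: degrees = first 2 digits = 56, minutes = 38.409; 56 + 38.409/60 = 56.6401500
  N ⇒ keep positive
  λ: split at 3 digits → 082° and 45.7268′; 82 + 45.7268/60 = 82.7621133
  E ⇒ keep positive
Point 3:
  Lat: split at 2 digits → 02° and 25.098′; 2 + 25.098/60 = 2.4183000
  N ⇒ keep positive
  Longitude: split at 3 digits → 063° and 24.7445′; 63 + 24.7445/60 = 63.4124083
  E → positive
Point 4:
  φ: degrees = first 2 digits = 29, minutes = 8.234; 29 + 8.234/60 = 29.1372333
  N ⇒ keep positive
  Longitude: split at 3 digits → 091° and 25.72542′; 91 + 25.72542/60 = 91.4287570
  W ⇒ negate
Point 5:
  Lat: 77 + 47/60 + 55.18/3600 = 77.7986611
  N ⇒ keep positive
  Lon: 28′ + 44.18″ = 28.73633′; 67 + 28.73633/60 = 67.4789389
  hemisphere W, so the sign is −
Point 6:
  φ: 14 + 18.916/60 = 14.3152667
  S → negative
  λ: 64 + 18.2586/60 = 64.3043100
  W ⇒ negate

1. 2.225098, -0.893693
2. 56.640150, 82.762113
3. 2.418300, 63.412408
4. 29.137233, -91.428757
5. 77.798661, -67.478939
6. -14.315267, -64.304310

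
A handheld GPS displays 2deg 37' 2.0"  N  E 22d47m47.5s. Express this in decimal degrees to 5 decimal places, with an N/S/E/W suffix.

Lat: 2° + 37/60 + 2/3600 = 2 + 0.616667 + 0.000556 = 2.617222
λ: 47′ + 47.5″ = 47.79167′; 22 + 47.79167/60 = 22.796528

2.61722° N, 22.79653° E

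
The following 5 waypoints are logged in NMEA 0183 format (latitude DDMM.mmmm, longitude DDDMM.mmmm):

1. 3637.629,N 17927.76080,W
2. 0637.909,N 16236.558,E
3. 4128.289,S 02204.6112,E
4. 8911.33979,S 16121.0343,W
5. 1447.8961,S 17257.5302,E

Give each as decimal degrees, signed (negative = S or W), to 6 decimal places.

Point 1:
  Lat: degrees = first 2 digits = 36, minutes = 37.629; 36 + 37.629/60 = 36.6271500
  N ⇒ keep positive
  λ: split at 3 digits → 179° and 27.7608′; 179 + 27.7608/60 = 179.4626800
  W ⇒ negate
Point 2:
  Latitude: split at 2 digits → 06° and 37.909′; 6 + 37.909/60 = 6.6318167
  N → positive
  λ: degrees = first 3 digits = 162, minutes = 36.558; 162 + 36.558/60 = 162.6093000
  E ⇒ keep positive
Point 3:
  φ: degrees = first 2 digits = 41, minutes = 28.289; 41 + 28.289/60 = 41.4714833
  S → negative
  Longitude: split at 3 digits → 022° and 4.6112′; 22 + 4.6112/60 = 22.0768533
  E ⇒ keep positive
Point 4:
  φ: split at 2 digits → 89° and 11.33979′; 89 + 11.33979/60 = 89.1889965
  S → negative
  Lon: split at 3 digits → 161° and 21.0343′; 161 + 21.0343/60 = 161.3505717
  W ⇒ negate
Point 5:
  φ: split at 2 digits → 14° and 47.8961′; 14 + 47.8961/60 = 14.7982683
  S ⇒ negate
  Longitude: split at 3 digits → 172° and 57.5302′; 172 + 57.5302/60 = 172.9588367
  E → positive

1. 36.627150, -179.462680
2. 6.631817, 162.609300
3. -41.471483, 22.076853
4. -89.188997, -161.350572
5. -14.798268, 172.958837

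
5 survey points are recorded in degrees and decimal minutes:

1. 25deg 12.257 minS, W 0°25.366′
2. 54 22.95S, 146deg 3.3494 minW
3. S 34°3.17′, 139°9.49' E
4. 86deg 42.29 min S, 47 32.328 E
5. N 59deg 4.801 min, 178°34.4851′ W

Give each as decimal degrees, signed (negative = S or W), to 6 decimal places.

Point 1:
  Latitude: 25 + 12.257/60 = 25.2042833
  S → negative
  λ: 25.366′ = 0.422767°; total 0.4227667
  W → negative
Point 2:
  Latitude: 22.95′ = 0.382500°; total 54.3825000
  S ⇒ negate
  Lon: 146 + 3.3494/60 = 146.0558233
  hemisphere W, so the sign is −
Point 3:
  Lat: 34 + 3.17/60 = 34.0528333
  hemisphere S, so the sign is −
  λ: 9.49′ = 0.158167°; total 139.1581667
  E → positive
Point 4:
  Latitude: 42.29′ = 0.704833°; total 86.7048333
  S → negative
  λ: 32.328′ = 0.538800°; total 47.5388000
  E → positive
Point 5:
  Latitude: 59 + 4.801/60 = 59.0800167
  N → positive
  Longitude: 34.4851′ = 0.574752°; total 178.5747517
  W ⇒ negate

1. -25.204283, -0.422767
2. -54.382500, -146.055823
3. -34.052833, 139.158167
4. -86.704833, 47.538800
5. 59.080017, -178.574752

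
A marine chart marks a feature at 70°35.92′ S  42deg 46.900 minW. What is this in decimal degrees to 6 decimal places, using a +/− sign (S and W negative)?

Latitude: 35.92′ = 0.598667°; total 70.5986667
S ⇒ negate
Longitude: 46.9′ = 0.781667°; total 42.7816667
hemisphere W, so the sign is −

-70.598667, -42.781667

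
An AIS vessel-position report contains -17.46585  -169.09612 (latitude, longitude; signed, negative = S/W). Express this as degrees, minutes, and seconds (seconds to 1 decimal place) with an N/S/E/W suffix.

17°27′57.1″ S, 169°05′46.0″ W

Latitude is negative → S; |value| = 17.465850
Lat: whole degrees 17; 27.95100′ → 27′ and 57.060″
Longitude is negative → W; |value| = 169.096120
λ: whole degrees 169; 5.76720′ → 5′ and 46.032″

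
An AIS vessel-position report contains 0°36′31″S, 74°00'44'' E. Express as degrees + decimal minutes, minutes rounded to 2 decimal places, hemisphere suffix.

Lat: 36 + 31/60 = 36.5167′
Longitude: 0 + 44/60 = 0.7333′

0° 36.52′ S, 74° 0.73′ E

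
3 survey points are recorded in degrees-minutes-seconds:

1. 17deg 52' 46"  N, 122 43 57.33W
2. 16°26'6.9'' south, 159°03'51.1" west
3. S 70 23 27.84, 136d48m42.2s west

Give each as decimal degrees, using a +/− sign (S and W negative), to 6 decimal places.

Point 1:
  Latitude: 52′ + 46″ = 52.76667′; 17 + 52.76667/60 = 17.8794444
  N ⇒ keep positive
  Longitude: 122° + 43/60 + 57.33/3600 = 122 + 0.716667 + 0.015925 = 122.7325917
  W ⇒ negate
Point 2:
  Lat: 26′ + 6.9″ = 26.11500′; 16 + 26.11500/60 = 16.4352500
  hemisphere S, so the sign is −
  Lon: 159° + 3/60 + 51.1/3600 = 159 + 0.050000 + 0.014194 = 159.0641944
  hemisphere W, so the sign is −
Point 3:
  Latitude: 70° + 23/60 + 27.84/3600 = 70 + 0.383333 + 0.007733 = 70.3910667
  S → negative
  λ: 136° + 48/60 + 42.2/3600 = 136 + 0.800000 + 0.011722 = 136.8117222
  hemisphere W, so the sign is −

1. 17.879444, -122.732592
2. -16.435250, -159.064194
3. -70.391067, -136.811722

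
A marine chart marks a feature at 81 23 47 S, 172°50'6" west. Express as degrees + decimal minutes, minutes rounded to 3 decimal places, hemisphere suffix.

φ: 23 + 47/60 = 23.78333′
Lon: seconds/60 = 0.10000; minutes = 50 + 0.10000 = 50.10000

81° 23.783′ S, 172° 50.100′ W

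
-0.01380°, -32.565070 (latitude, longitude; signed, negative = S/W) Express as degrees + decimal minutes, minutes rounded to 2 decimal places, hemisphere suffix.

0° 0.83′ S, 32° 33.90′ W

Latitude is negative → S; |value| = 0.013800
φ: minutes = (0.013800 − 0) × 60 = 0.8280
Longitude is negative → W; |value| = 32.565070
λ: fractional part 0.565070 → 33.9042 minutes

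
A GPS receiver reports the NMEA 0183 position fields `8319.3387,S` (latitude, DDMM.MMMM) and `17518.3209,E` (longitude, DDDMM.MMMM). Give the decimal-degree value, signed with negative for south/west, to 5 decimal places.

-83.32231, 175.30535

Lat: degrees = first 2 digits = 83, minutes = 19.3387; 83 + 19.3387/60 = 83.322312
S → negative
λ: degrees = first 3 digits = 175, minutes = 18.3209; 175 + 18.3209/60 = 175.305348
E → positive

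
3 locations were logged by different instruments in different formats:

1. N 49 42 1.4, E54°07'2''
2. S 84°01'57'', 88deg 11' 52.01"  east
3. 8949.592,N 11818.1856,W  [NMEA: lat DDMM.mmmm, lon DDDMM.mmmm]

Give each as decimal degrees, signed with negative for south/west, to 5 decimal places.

1. 49.70039, 54.11722
2. -84.03250, 88.19778
3. 89.82653, -118.30309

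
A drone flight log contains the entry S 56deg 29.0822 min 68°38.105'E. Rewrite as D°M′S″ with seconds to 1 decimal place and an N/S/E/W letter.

Latitude: 29.08220′ → 29′ and 0.08220 × 60 = 4.932″
λ: fractional minutes 0.10500 × 60 = 6.300″

56°29′4.9″ S, 68°38′6.3″ E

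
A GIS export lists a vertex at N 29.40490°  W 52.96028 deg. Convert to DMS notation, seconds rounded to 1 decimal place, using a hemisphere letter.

φ: 0.404900° → 24.29400′; 0.29400 × 60 = 17.640″
Lon: 0.960280 × 60 = 57.61680′ → 57′, remainder × 60 = 37.008″

29°24′17.6″ N, 52°57′37.0″ W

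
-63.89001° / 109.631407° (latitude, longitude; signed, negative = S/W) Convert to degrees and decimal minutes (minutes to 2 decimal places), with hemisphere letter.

Latitude is negative → S; |value| = 63.890010
Latitude: 63° + 0.890010 × 60 = 63° 53.4006′
λ: 109° + 0.631407 × 60 = 109° 37.8844′

63° 53.40′ S, 109° 37.88′ E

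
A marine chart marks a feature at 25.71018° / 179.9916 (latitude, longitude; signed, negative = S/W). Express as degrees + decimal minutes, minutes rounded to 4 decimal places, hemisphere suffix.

Latitude: minutes = (25.710180 − 25) × 60 = 42.610800
λ: minutes = (179.991600 − 179) × 60 = 59.496000

25° 42.6108′ N, 179° 59.4960′ E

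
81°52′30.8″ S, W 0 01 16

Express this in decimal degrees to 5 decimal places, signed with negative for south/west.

-81.87522, -0.02111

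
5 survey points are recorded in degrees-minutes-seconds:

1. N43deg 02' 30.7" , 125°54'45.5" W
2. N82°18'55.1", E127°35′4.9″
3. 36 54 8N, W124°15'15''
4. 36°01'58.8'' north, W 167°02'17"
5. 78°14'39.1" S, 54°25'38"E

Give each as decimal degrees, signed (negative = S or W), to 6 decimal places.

1. 43.041861, -125.912639
2. 82.315306, 127.584694
3. 36.902222, -124.254167
4. 36.033000, -167.038056
5. -78.244194, 54.427222

Point 1:
  Latitude: 43 + 2/60 + 30.7/3600 = 43.0418611
  N → positive
  λ: 54′ + 45.5″ = 54.75833′; 125 + 54.75833/60 = 125.9126389
  W ⇒ negate
Point 2:
  Latitude: 18′ + 55.1″ = 18.91833′; 82 + 18.91833/60 = 82.3153056
  N → positive
  Longitude: 35′ + 4.9″ = 35.08167′; 127 + 35.08167/60 = 127.5846944
  E → positive
Point 3:
  Lat: 36 + 54/60 + 8/3600 = 36.9022222
  N ⇒ keep positive
  λ: 124° + 15/60 + 15/3600 = 124 + 0.250000 + 0.004167 = 124.2541667
  W → negative
Point 4:
  φ: 36° + 1/60 + 58.8/3600 = 36 + 0.016667 + 0.016333 = 36.0330000
  N → positive
  Lon: 167 + 2/60 + 17/3600 = 167.0380556
  hemisphere W, so the sign is −
Point 5:
  φ: 78° + 14/60 + 39.1/3600 = 78 + 0.233333 + 0.010861 = 78.2441944
  hemisphere S, so the sign is −
  Lon: 54 + 25/60 + 38/3600 = 54.4272222
  E ⇒ keep positive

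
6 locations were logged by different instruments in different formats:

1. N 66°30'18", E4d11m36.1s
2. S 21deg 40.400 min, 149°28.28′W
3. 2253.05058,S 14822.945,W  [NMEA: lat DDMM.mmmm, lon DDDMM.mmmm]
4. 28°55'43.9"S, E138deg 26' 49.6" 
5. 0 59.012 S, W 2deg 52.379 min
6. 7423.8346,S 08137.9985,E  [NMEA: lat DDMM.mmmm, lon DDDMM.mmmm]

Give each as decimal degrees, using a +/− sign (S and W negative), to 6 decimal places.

1. 66.505000, 4.193361
2. -21.673333, -149.471333
3. -22.884176, -148.382417
4. -28.928861, 138.447111
5. -0.983533, -2.872983
6. -74.397243, 81.633308

Point 1:
  Lat: 30′ + 18″ = 30.30000′; 66 + 30.30000/60 = 66.5050000
  N ⇒ keep positive
  λ: 4 + 11/60 + 36.1/3600 = 4.1933611
  E → positive
Point 2:
  φ: 21 + 40.4/60 = 21.6733333
  S ⇒ negate
  Longitude: 28.28′ = 0.471333°; total 149.4713333
  hemisphere W, so the sign is −
Point 3:
  Lat: split at 2 digits → 22° and 53.05058′; 22 + 53.05058/60 = 22.8841763
  S → negative
  Longitude: split at 3 digits → 148° and 22.945′; 148 + 22.945/60 = 148.3824167
  hemisphere W, so the sign is −
Point 4:
  φ: 28 + 55/60 + 43.9/3600 = 28.9288611
  S ⇒ negate
  λ: 26′ + 49.6″ = 26.82667′; 138 + 26.82667/60 = 138.4471111
  E → positive
Point 5:
  φ: 0 + 59.012/60 = 0.9835333
  S ⇒ negate
  Lon: 2 + 52.379/60 = 2.8729833
  hemisphere W, so the sign is −
Point 6:
  Latitude: split at 2 digits → 74° and 23.8346′; 74 + 23.8346/60 = 74.3972433
  hemisphere S, so the sign is −
  λ: degrees = first 3 digits = 81, minutes = 37.9985; 81 + 37.9985/60 = 81.6333083
  E → positive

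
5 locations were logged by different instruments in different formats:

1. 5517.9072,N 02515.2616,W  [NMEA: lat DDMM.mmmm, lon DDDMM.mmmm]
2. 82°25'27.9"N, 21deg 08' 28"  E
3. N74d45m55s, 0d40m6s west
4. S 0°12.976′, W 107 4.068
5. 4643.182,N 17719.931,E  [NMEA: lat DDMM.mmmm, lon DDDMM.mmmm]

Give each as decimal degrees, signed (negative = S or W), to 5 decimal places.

1. 55.29845, -25.25436
2. 82.42442, 21.14111
3. 74.76528, -0.66833
4. -0.21627, -107.06780
5. 46.71970, 177.33218

Point 1:
  Latitude: degrees = first 2 digits = 55, minutes = 17.9072; 55 + 17.9072/60 = 55.298453
  N → positive
  Longitude: degrees = first 3 digits = 25, minutes = 15.2616; 25 + 15.2616/60 = 25.254360
  W → negative
Point 2:
  Latitude: 25′ + 27.9″ = 25.46500′; 82 + 25.46500/60 = 82.424417
  N ⇒ keep positive
  λ: 8′ + 28″ = 8.46667′; 21 + 8.46667/60 = 21.141111
  E ⇒ keep positive
Point 3:
  φ: 74 + 45/60 + 55/3600 = 74.765278
  N → positive
  λ: 0 + 40/60 + 6/3600 = 0.668333
  W ⇒ negate
Point 4:
  Latitude: 0 + 12.976/60 = 0.216267
  S → negative
  Longitude: 4.068′ = 0.067800°; total 107.067800
  W ⇒ negate
Point 5:
  Latitude: degrees = first 2 digits = 46, minutes = 43.182; 46 + 43.182/60 = 46.719700
  N ⇒ keep positive
  Lon: split at 3 digits → 177° and 19.931′; 177 + 19.931/60 = 177.332183
  E ⇒ keep positive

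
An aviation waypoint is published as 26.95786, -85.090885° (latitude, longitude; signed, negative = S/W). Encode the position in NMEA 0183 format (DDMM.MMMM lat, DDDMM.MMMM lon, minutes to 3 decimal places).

2657.472,N / 08505.453,W

φ: fractional part 0.957860 → 57.47160 minutes
Longitude is negative → W; |value| = 85.090885
Longitude: 85° + 0.090885 × 60 = 85° 5.45310′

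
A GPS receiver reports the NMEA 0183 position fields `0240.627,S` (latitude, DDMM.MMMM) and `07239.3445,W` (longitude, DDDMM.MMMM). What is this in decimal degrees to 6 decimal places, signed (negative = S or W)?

-2.677117, -72.655742

Latitude: degrees = first 2 digits = 2, minutes = 40.627; 2 + 40.627/60 = 2.6771167
S ⇒ negate
Longitude: degrees = first 3 digits = 72, minutes = 39.3445; 72 + 39.3445/60 = 72.6557417
W ⇒ negate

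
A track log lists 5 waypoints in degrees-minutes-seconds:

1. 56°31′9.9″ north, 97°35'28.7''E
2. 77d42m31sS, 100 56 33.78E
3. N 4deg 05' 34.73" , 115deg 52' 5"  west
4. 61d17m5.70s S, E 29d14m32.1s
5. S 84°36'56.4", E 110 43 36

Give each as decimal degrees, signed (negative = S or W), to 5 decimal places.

1. 56.51942, 97.59131
2. -77.70861, 100.94272
3. 4.09298, -115.86806
4. -61.28492, 29.24225
5. -84.61567, 110.72667

Point 1:
  Latitude: 31′ + 9.9″ = 31.16500′; 56 + 31.16500/60 = 56.519417
  N → positive
  Longitude: 35′ + 28.7″ = 35.47833′; 97 + 35.47833/60 = 97.591306
  E ⇒ keep positive
Point 2:
  φ: 77° + 42/60 + 31/3600 = 77 + 0.700000 + 0.008611 = 77.708611
  S → negative
  Lon: 100° + 56/60 + 33.78/3600 = 100 + 0.933333 + 0.009383 = 100.942717
  E → positive
Point 3:
  Latitude: 4 + 5/60 + 34.73/3600 = 4.092981
  N ⇒ keep positive
  Lon: 52′ + 5″ = 52.08333′; 115 + 52.08333/60 = 115.868056
  W → negative
Point 4:
  Latitude: 61 + 17/60 + 5.7/3600 = 61.284917
  S → negative
  λ: 29 + 14/60 + 32.1/3600 = 29.242250
  E ⇒ keep positive
Point 5:
  Latitude: 36′ + 56.4″ = 36.94000′; 84 + 36.94000/60 = 84.615667
  S → negative
  Lon: 110° + 43/60 + 36/3600 = 110 + 0.716667 + 0.010000 = 110.726667
  E → positive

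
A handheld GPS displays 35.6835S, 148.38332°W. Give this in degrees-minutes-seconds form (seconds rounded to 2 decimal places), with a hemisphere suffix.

Lat: whole degrees 35; 41.01000′ → 41′ and 0.6000″
Longitude: 0.383320° → 22.99920′; 0.99920 × 60 = 59.9520″

35°41′0.60″ S, 148°22′59.95″ W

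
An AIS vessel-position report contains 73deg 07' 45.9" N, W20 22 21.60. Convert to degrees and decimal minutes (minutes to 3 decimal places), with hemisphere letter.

Lat: seconds/60 = 0.76500; minutes = 7 + 0.76500 = 7.76500
λ: seconds/60 = 0.36000; minutes = 22 + 0.36000 = 22.36000

73° 7.765′ N, 20° 22.360′ W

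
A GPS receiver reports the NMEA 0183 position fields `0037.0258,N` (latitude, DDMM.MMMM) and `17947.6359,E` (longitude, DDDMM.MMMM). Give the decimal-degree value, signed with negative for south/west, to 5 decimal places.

0.61710, 179.79393

Latitude: split at 2 digits → 00° and 37.0258′; 0 + 37.0258/60 = 0.617097
N ⇒ keep positive
λ: degrees = first 3 digits = 179, minutes = 47.6359; 179 + 47.6359/60 = 179.793932
E ⇒ keep positive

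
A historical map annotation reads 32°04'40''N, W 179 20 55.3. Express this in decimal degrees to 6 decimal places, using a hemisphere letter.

32.077778° N, 179.348694° W

φ: 4′ + 40″ = 4.66667′; 32 + 4.66667/60 = 32.0777778
Lon: 179° + 20/60 + 55.3/3600 = 179 + 0.333333 + 0.015361 = 179.3486944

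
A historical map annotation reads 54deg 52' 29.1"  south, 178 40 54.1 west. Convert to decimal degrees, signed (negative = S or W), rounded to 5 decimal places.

φ: 54 + 52/60 + 29.1/3600 = 54.874750
S → negative
Lon: 178° + 40/60 + 54.1/3600 = 178 + 0.666667 + 0.015028 = 178.681694
W → negative

-54.87475, -178.68169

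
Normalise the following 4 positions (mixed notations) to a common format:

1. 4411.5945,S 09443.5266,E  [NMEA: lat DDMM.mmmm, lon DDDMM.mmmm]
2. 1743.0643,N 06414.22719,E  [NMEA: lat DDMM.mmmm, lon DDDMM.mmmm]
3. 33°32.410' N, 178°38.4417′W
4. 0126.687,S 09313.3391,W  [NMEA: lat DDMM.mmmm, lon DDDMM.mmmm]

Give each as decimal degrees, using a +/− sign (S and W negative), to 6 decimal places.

1. -44.193242, 94.725443
2. 17.717738, 64.237120
3. 33.540167, -178.640695
4. -1.444783, -93.222318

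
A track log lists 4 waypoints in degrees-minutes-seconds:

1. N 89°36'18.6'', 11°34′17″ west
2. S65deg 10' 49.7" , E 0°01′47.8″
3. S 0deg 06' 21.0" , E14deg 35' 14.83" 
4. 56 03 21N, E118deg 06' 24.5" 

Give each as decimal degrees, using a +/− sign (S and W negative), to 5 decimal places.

Point 1:
  φ: 89° + 36/60 + 18.6/3600 = 89 + 0.600000 + 0.005167 = 89.605167
  N ⇒ keep positive
  Lon: 34′ + 17″ = 34.28333′; 11 + 34.28333/60 = 11.571389
  W ⇒ negate
Point 2:
  φ: 10′ + 49.7″ = 10.82833′; 65 + 10.82833/60 = 65.180472
  S ⇒ negate
  Lon: 1′ + 47.8″ = 1.79667′; 0 + 1.79667/60 = 0.029944
  E → positive
Point 3:
  Lat: 0 + 6/60 + 21/3600 = 0.105833
  hemisphere S, so the sign is −
  Lon: 35′ + 14.83″ = 35.24717′; 14 + 35.24717/60 = 14.587453
  E ⇒ keep positive
Point 4:
  Lat: 3′ + 21″ = 3.35000′; 56 + 3.35000/60 = 56.055833
  N ⇒ keep positive
  Longitude: 6′ + 24.5″ = 6.40833′; 118 + 6.40833/60 = 118.106806
  E ⇒ keep positive

1. 89.60517, -11.57139
2. -65.18047, 0.02994
3. -0.10583, 14.58745
4. 56.05583, 118.10681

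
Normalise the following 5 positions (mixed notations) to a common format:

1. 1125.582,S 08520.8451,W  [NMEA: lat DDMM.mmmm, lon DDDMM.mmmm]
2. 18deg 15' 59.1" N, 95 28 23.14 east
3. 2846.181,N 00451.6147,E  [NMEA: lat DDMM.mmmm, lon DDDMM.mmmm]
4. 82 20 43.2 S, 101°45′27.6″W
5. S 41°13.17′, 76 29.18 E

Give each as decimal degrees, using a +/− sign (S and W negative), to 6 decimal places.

1. -11.426367, -85.347418
2. 18.266417, 95.473094
3. 28.769683, 4.860245
4. -82.345333, -101.757667
5. -41.219500, 76.486333

Point 1:
  Latitude: degrees = first 2 digits = 11, minutes = 25.582; 11 + 25.582/60 = 11.4263667
  S ⇒ negate
  λ: split at 3 digits → 085° and 20.8451′; 85 + 20.8451/60 = 85.3474183
  W → negative
Point 2:
  Lat: 15′ + 59.1″ = 15.98500′; 18 + 15.98500/60 = 18.2664167
  N → positive
  Lon: 95 + 28/60 + 23.14/3600 = 95.4730944
  E ⇒ keep positive
Point 3:
  φ: degrees = first 2 digits = 28, minutes = 46.181; 28 + 46.181/60 = 28.7696833
  N → positive
  Longitude: split at 3 digits → 004° and 51.6147′; 4 + 51.6147/60 = 4.8602450
  E ⇒ keep positive
Point 4:
  φ: 82° + 20/60 + 43.2/3600 = 82 + 0.333333 + 0.012000 = 82.3453333
  hemisphere S, so the sign is −
  Lon: 101° + 45/60 + 27.6/3600 = 101 + 0.750000 + 0.007667 = 101.7576667
  W → negative
Point 5:
  φ: 13.17′ = 0.219500°; total 41.2195000
  S → negative
  λ: 29.18′ = 0.486333°; total 76.4863333
  E → positive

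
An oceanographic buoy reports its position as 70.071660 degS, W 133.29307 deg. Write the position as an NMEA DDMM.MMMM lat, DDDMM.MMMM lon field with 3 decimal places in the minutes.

7004.300,S / 13317.584,W

φ: minutes = (70.071660 − 70) × 60 = 4.29960
Lon: minutes = (133.293070 − 133) × 60 = 17.58420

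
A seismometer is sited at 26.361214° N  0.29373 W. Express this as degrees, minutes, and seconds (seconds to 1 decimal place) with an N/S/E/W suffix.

26°21′40.4″ N, 0°17′37.4″ W

Latitude: 0.361214° → 21.67284′; 0.67284 × 60 = 40.370″
Longitude: whole degrees 0; 17.62380′ → 17′ and 37.428″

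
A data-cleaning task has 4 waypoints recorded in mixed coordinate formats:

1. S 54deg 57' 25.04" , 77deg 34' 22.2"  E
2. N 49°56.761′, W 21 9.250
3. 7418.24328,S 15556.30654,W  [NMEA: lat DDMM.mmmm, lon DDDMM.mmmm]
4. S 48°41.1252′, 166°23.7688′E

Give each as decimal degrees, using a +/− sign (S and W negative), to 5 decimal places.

1. -54.95696, 77.57283
2. 49.94602, -21.15417
3. -74.30405, -155.93844
4. -48.68542, 166.39615

Point 1:
  Latitude: 54 + 57/60 + 25.04/3600 = 54.956956
  hemisphere S, so the sign is −
  λ: 77° + 34/60 + 22.2/3600 = 77 + 0.566667 + 0.006167 = 77.572833
  E → positive
Point 2:
  φ: 56.761′ = 0.946017°; total 49.946017
  N → positive
  Longitude: 21 + 9.25/60 = 21.154167
  hemisphere W, so the sign is −
Point 3:
  Latitude: degrees = first 2 digits = 74, minutes = 18.24328; 74 + 18.24328/60 = 74.304055
  S → negative
  Lon: degrees = first 3 digits = 155, minutes = 56.30654; 155 + 56.30654/60 = 155.938442
  W → negative
Point 4:
  Lat: 41.1252′ = 0.685420°; total 48.685420
  S ⇒ negate
  Lon: 23.7688′ = 0.396147°; total 166.396147
  E ⇒ keep positive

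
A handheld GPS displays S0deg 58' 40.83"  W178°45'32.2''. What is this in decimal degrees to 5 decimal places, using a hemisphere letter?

Lat: 0 + 58/60 + 40.83/3600 = 0.978008
Longitude: 178 + 45/60 + 32.2/3600 = 178.758944

0.97801° S, 178.75894° W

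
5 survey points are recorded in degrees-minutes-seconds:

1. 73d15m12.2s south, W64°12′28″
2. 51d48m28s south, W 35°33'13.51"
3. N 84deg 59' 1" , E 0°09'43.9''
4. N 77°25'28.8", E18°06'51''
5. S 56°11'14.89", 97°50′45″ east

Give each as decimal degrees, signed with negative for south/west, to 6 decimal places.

Point 1:
  φ: 73 + 15/60 + 12.2/3600 = 73.2533889
  S ⇒ negate
  Lon: 64 + 12/60 + 28/3600 = 64.2077778
  W ⇒ negate
Point 2:
  Lat: 48′ + 28″ = 48.46667′; 51 + 48.46667/60 = 51.8077778
  S ⇒ negate
  Longitude: 33′ + 13.51″ = 33.22517′; 35 + 33.22517/60 = 35.5537528
  W → negative
Point 3:
  φ: 84 + 59/60 + 1/3600 = 84.9836111
  N ⇒ keep positive
  Longitude: 9′ + 43.9″ = 9.73167′; 0 + 9.73167/60 = 0.1621944
  E ⇒ keep positive
Point 4:
  φ: 77° + 25/60 + 28.8/3600 = 77 + 0.416667 + 0.008000 = 77.4246667
  N ⇒ keep positive
  Longitude: 6′ + 51″ = 6.85000′; 18 + 6.85000/60 = 18.1141667
  E → positive
Point 5:
  Latitude: 56 + 11/60 + 14.89/3600 = 56.1874694
  hemisphere S, so the sign is −
  λ: 97° + 50/60 + 45/3600 = 97 + 0.833333 + 0.012500 = 97.8458333
  E → positive

1. -73.253389, -64.207778
2. -51.807778, -35.553753
3. 84.983611, 0.162194
4. 77.424667, 18.114167
5. -56.187469, 97.845833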